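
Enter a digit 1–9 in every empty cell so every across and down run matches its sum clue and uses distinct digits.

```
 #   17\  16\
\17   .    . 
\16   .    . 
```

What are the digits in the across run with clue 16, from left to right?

9 7

17 in 2 cells must be {8,9}; 16 in 2 cells must be {7,9}.
The 17 across and the 16 down share only 9, so R1C2 = 9.
The 16 across and the 17 down share only 9, so R2C1 = 9.
R2C2 = 16 − 9 = 7 completes the 16 across.
R1C1 = 17 − 9 = 8 completes the 17 across.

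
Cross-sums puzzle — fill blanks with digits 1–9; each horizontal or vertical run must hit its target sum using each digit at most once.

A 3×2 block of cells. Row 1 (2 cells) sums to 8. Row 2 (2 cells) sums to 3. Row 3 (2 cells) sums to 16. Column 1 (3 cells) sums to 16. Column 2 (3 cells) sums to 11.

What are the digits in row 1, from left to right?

3 in 2 cells must be {1,2}; 16 in 2 cells must be {7,9}.
The 16 across and the 11 down share only 7, so (3,2) = 7.
Given what's placed, (2,2) must be 1 to fit the 3 across and 11 down.
(3,1) = 16 − 7 = 9 completes the 16 across.
(1,2) = 11 − 8 = 3 completes the 11 down.
(2,1) = 3 − 1 = 2 completes the 3 across.
(1,1) = 8 − 3 = 5 completes the 8 across.

5 3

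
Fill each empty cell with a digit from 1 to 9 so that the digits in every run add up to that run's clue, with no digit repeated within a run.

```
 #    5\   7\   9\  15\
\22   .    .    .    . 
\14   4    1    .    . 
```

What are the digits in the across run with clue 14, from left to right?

R1C1 = 5 − 4 = 1 completes the 5 down.
R1C2 = 7 − 1 = 6 completes the 7 down.
No cell is forced outright now. R2C4 can only be 6 or 7 (the digits allowed by both its 14 across and its 15 down). If R2C4 = 6: then R1C4 would have to be in {7,8} for the 22 across but in {9} for the 15 down — contradiction. So R2C4 = 7.
R1C4 = 15 − 7 = 8 completes the 15 down.
R2C3 = 14 − 12 = 2 completes the 14 across.
R1C3 = 22 − 15 = 7 completes the 22 across.

4, 1, 2, 7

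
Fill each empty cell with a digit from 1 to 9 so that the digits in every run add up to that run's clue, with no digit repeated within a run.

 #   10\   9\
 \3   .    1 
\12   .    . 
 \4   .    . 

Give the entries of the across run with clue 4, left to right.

3 in 2 cells must be {1,2}; 4 in 2 cells must be {1,3}.
R1C1 = 3 − 1 = 2 completes the 3 across.
R3C2 = 3: the only remaining digit allowed by both the 4 across and the 9 down.
R2C2 = 9 − 4 = 5 completes the 9 down.
R3C1 = 4 − 3 = 1 completes the 4 across.
R2C1 = 12 − 5 = 7 completes the 12 across.

1 3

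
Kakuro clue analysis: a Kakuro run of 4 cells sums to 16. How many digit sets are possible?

8

4 distinct digits from 1–9 sum between 10 and 30.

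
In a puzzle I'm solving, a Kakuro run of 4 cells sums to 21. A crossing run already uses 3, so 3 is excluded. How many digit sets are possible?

4 distinct digits from 1–9 sum between 10 and 30.
Dropping sets that contain 3.
Enumerating: {1,4,7,9}, {1,5,6,9}, {1,5,7,8}, {2,4,6,9}, {2,4,7,8}, {2,5,6,8}.

6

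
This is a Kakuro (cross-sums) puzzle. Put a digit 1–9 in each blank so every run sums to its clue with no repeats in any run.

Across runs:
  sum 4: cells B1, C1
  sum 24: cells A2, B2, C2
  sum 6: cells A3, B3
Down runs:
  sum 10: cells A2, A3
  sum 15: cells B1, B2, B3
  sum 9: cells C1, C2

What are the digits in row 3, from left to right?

1, 5

4 in 2 cells must be {1,3}; 24 in 3 cells must be {7,8,9}.
Nothing is forced directly, so branch on C2, whose candidates are 7 or 8. If C2 = 7: then C1 would have to be in {1,3} for the 4 across but in {2} for the 9 down — contradiction. So C2 = 8.
C1 = 9 − 8 = 1 completes the 9 down.
B1 = 4 − 1 = 3 completes the 4 across.
B2 = 7: the only remaining digit allowed by both the 24 across and the 15 down.
B3 = 15 − 10 = 5 completes the 15 down.
A2 = 24 − 15 = 9 completes the 24 across.
A3 = 6 − 5 = 1 completes the 6 across.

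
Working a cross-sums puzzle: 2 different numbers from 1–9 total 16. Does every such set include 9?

Yes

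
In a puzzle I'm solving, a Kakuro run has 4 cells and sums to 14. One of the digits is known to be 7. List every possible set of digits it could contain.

{1,2,4,7}

4 distinct digits from 1–9 sum between 10 and 30.
Keeping only sets containing 7.
Only one set works: {1,2,4,7}.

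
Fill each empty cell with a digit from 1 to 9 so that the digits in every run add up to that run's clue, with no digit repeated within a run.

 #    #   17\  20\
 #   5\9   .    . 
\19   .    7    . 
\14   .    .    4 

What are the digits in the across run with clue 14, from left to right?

Given what's placed, R1C3 must be 7 to fit the 9 across and 20 down.
R2C3 = 20 − 11 = 9 completes the 20 down.
R1C2 = 9 − 7 = 2 completes the 9 across.
R2C1 = 19 − 16 = 3 completes the 19 across.
R3C1 = 5 − 3 = 2 completes the 5 down.
R3C2 = 14 − 6 = 8 completes the 14 across.

2 8 4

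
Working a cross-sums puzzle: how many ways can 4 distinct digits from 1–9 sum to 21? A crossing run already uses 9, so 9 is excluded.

5

4 distinct digits from 1–9 sum between 10 and 30.
Dropping sets that contain 9.
Enumerating: {1,5,7,8}, {2,4,7,8}, {2,5,6,8}, {3,4,6,8}, {3,5,6,7}.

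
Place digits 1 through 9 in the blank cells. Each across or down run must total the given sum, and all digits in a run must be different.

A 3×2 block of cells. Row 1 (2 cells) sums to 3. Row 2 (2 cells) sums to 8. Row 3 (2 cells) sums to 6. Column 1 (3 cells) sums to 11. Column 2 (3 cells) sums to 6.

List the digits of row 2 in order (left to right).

3 in 2 cells must be {1,2}; 6 in 3 cells must be {1,2,3}.
Nothing is forced directly, so branch on (1,1), whose candidates are 1 or 2. If (1,1) = 1: that forces (1,2) = 2, (3,2) = 1, (2,2) = 3, after which (3,1) would have to be in {5} for the 6 across but in {2,3,4,6,7,8} for the 11 down — contradiction. So (1,1) = 2.
(1,2) = 3 − 2 = 1 completes the 3 across.
Given what's placed, (3,2) must be 2 to fit the 6 across and 6 down.
(2,2) = 6 − 3 = 3 completes the 6 down.
(3,1) = 6 − 2 = 4 completes the 6 across.
(2,1) = 8 − 3 = 5 completes the 8 across.

5, 3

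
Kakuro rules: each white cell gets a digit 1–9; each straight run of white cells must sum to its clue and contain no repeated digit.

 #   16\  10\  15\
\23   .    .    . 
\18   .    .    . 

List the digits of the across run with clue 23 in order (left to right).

23 in 3 cells must be {6,8,9}; 16 in 2 cells must be {7,9}.
The 23 across and the 16 down share only 9, so R1C1 = 9.
R2C1 = 16 − 9 = 7 completes the 16 down.
Nothing is forced directly, so branch on R1C2, whose candidates are 6 or 8. If R1C2 = 6: that forces R1C3 = 8, after which R2C2 would have to be in {2,3,5,6,8,9} for the 18 across but in {4} for the 10 down — contradiction. So R1C2 = 8.
R1C3 = 23 − 17 = 6 completes the 23 across.
R2C2 = 10 − 8 = 2 completes the 10 down.
R2C3 = 18 − 9 = 9 completes the 18 across.

9, 8, 6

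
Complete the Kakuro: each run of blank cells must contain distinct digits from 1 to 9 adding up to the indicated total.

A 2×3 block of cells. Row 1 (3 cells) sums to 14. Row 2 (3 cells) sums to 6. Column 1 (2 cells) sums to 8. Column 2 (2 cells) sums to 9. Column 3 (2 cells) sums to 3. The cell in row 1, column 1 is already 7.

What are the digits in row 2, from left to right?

6 in 3 cells must be {1,2,3}; 3 in 2 cells must be {1,2}.
(2,1) = 8 − 7 = 1 completes the 8 down.
Given what's placed, (2,3) must be 2 to fit the 6 across and 3 down.
(1,3) = 3 − 2 = 1 completes the 3 down.
(2,2) = 6 − 3 = 3 completes the 6 across.
(1,2) = 14 − 8 = 6 completes the 14 across.

1, 3, 2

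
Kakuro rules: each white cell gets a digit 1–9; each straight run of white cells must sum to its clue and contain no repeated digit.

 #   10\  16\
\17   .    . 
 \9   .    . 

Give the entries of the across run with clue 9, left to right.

2 7

17 in 2 cells must be {8,9}; 16 in 2 cells must be {7,9}.
The 17 across and the 16 down share only 9, so R1C2 = 9.
R2C2 = 16 − 9 = 7 completes the 16 down.
R1C1 = 17 − 9 = 8 completes the 17 across.
R2C1 = 9 − 7 = 2 completes the 9 across.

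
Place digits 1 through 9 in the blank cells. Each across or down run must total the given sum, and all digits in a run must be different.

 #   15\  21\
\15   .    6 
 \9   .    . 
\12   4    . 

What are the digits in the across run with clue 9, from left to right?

2, 7

R1C1 = 15 − 6 = 9 completes the 15 across.
R2C1 = 15 − 13 = 2 completes the 15 down.
R2C2 = 9 − 2 = 7 completes the 9 across.
R3C2 = 12 − 4 = 8 completes the 12 across.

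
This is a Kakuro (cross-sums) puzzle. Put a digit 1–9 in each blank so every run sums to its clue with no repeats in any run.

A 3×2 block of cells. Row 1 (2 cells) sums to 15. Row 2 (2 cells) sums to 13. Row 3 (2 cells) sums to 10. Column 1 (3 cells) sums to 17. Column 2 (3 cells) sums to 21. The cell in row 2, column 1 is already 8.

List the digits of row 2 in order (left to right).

(2,2) = 13 − 8 = 5 completes the 13 across.
Nothing is forced directly, so branch on (1,1), whose candidates are 6 or 7. If (1,1) = 7: then (1,2) would have to be in {8} for the 15 across but in {7,9} for the 21 down — contradiction. So (1,1) = 6.
(1,2) = 15 − 6 = 9 completes the 15 across.
(3,1) = 17 − 14 = 3 completes the 17 down.
(3,2) = 10 − 3 = 7 completes the 10 across.

8, 5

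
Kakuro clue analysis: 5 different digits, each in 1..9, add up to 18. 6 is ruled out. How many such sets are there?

5 distinct digits from 1–9 sum between 15 and 35.
Dropping sets that contain 6.
Enumerating: {1,2,3,4,8}, {1,2,3,5,7}.

2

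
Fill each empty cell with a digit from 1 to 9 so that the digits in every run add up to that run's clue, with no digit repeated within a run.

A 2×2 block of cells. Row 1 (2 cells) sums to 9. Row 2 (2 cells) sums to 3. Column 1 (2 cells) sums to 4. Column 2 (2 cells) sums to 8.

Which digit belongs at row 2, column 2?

2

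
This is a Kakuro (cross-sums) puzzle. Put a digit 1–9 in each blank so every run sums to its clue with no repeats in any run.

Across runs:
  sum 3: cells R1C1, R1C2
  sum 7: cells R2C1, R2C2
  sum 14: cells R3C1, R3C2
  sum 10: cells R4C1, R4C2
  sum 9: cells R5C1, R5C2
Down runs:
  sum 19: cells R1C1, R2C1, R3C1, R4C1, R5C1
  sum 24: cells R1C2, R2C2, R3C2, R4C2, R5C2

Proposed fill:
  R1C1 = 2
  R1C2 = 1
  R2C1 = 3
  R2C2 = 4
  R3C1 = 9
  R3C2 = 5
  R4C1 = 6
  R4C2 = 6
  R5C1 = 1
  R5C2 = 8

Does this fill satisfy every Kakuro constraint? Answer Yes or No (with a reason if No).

No — the down run R1C1–R5C1 sums to 21, not 19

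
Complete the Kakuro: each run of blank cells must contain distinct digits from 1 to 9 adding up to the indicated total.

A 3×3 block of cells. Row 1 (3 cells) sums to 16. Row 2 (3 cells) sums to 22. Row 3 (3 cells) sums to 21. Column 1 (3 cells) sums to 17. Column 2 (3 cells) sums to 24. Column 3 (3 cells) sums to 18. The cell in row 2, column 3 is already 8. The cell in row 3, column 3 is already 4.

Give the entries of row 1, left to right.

3 7 6

24 in 3 cells must be {7,8,9}.
(1,3) = 18 − 12 = 6 completes the 18 down.
Given what's placed, (2,2) must be 9 to fit the 22 across and 24 down.
Given what's placed, (3,2) must be 8 to fit the 21 across and 24 down.
(1,2) = 24 − 17 = 7 completes the 24 down.
(2,1) = 22 − 17 = 5 completes the 22 across.
(3,1) = 21 − 12 = 9 completes the 21 across.
(1,1) = 16 − 13 = 3 completes the 16 across.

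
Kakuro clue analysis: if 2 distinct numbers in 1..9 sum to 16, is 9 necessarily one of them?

The only way to make 16 from 2 distinct digits is {7,9}, which contains 9.

Yes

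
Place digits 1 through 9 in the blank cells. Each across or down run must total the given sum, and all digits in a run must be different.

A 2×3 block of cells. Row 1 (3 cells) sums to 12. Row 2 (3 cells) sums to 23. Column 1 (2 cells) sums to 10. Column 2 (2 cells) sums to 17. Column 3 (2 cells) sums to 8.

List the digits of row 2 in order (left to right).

23 in 3 cells must be {6,8,9}; 17 in 2 cells must be {8,9}.
The 23 across and the 8 down share only 6, so (2,3) = 6.
(1,3) = 8 − 6 = 2 completes the 8 down.
Given what's placed, (1,2) must be 9 to fit the 12 across and 17 down.
(2,2) = 17 − 9 = 8 completes the 17 down.
(1,1) = 12 − 11 = 1 completes the 12 across.
(2,1) = 23 − 14 = 9 completes the 23 across.

9 8 6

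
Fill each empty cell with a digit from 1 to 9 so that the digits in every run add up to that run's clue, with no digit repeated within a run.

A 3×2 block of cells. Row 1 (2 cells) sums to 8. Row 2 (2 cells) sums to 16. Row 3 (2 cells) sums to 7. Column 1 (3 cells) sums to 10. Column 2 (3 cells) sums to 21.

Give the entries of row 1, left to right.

1 7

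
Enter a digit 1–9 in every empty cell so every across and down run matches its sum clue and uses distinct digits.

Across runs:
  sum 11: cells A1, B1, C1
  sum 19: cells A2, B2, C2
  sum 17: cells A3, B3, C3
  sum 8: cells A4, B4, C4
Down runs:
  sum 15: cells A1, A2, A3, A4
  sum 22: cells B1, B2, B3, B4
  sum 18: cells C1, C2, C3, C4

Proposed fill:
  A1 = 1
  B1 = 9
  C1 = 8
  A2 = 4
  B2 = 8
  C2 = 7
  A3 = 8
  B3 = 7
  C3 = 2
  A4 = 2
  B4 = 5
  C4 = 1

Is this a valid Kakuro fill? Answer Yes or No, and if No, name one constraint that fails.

No — the down run B1–B4 sums to 29, not 22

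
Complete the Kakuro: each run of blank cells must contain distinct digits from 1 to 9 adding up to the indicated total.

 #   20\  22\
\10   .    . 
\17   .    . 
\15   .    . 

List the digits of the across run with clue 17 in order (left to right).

17 in 2 cells must be {8,9}.
Nothing is forced directly, so branch on R2C1, whose candidates are 8 or 9. If R2C1 = 9: that forces R2C2 = 8, R3C2 = 9, after which R1C2 would have to be in {1,2,3,4,6,7,8,9} for the 10 across but in {5} for the 22 down — contradiction. So R2C1 = 8.
R2C2 = 17 − 8 = 9 completes the 17 across.
Nothing is forced directly, so branch on R3C1, whose candidates are 7 or 9. If R3C1 = 7: then R1C1 would have to be in {1,2,3,4,6,7,8,9} for the 10 across but in {5} for the 20 down — contradiction. So R3C1 = 9.
R1C1 = 20 − 17 = 3 completes the 20 down.
R1C2 = 10 − 3 = 7 completes the 10 across.
R3C2 = 15 − 9 = 6 completes the 15 across.

8 9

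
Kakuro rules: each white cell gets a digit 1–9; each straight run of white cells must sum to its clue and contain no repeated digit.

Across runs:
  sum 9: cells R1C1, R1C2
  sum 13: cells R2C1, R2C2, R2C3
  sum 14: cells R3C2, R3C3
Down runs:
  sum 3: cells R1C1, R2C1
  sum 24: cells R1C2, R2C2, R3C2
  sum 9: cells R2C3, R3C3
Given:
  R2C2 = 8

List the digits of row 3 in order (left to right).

9 5

3 in 2 cells must be {1,2}; 24 in 3 cells must be {7,8,9}.
R1C2 = 7: the only remaining digit allowed by both the 9 across and the 24 down.
R3C2 = 24 − 15 = 9 completes the 24 down.
R3C3 = 14 − 9 = 5 completes the 14 across.
R1C1 = 9 − 7 = 2 completes the 9 across.
R2C1 = 3 − 2 = 1 completes the 3 down.
R2C3 = 13 − 9 = 4 completes the 13 across.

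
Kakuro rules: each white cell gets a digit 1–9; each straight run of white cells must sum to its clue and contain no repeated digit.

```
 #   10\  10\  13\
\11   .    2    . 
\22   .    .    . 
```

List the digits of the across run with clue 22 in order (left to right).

R2C2 = 10 − 2 = 8 completes the 10 down.
Given what's placed, R2C1 must be 9 to fit the 22 across and 10 down.
R2C3 = 22 − 17 = 5 completes the 22 across.
R1C1 = 10 − 9 = 1 completes the 10 down.
R1C3 = 11 − 3 = 8 completes the 11 across.

9 8 5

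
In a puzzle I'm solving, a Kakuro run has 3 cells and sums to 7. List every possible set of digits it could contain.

3 distinct digits from 1–9 sum between 6 and 24.
Only one set works: {1,2,4}.

{1,2,4}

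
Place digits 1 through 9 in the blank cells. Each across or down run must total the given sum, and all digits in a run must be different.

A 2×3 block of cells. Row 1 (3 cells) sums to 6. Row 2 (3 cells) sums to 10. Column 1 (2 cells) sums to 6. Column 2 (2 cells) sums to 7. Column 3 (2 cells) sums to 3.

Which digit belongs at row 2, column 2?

4

6 in 3 cells must be {1,2,3}; 3 in 2 cells must be {1,2}.
Nothing is forced directly, so branch on (1,1), whose candidates are 1 or 2. If (1,1) = 2: that forces (1,3) = 1, (2,1) = 4, after which (2,3) would have to be in {1,5} for the 10 across but in {2} for the 3 down — contradiction. So (1,1) = 1.
Given what's placed, (1,3) must be 2 to fit the 6 across and 3 down.
(2,1) = 6 − 1 = 5 completes the 6 down.
(2,3) = 3 − 2 = 1 completes the 3 down.
(1,2) = 6 − 3 = 3 completes the 6 across.
(2,2) = 10 − 6 = 4 completes the 10 across.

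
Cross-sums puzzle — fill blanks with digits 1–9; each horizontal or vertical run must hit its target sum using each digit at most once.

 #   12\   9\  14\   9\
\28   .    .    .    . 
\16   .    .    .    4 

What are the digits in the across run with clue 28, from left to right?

R1C4 = 9 − 4 = 5 completes the 9 down.
Nothing is forced directly, so branch on R1C1, whose candidates are 8 or 9. If R1C1 = 8: that forces R1C2 = 6, R1C3 = 9, after which R2C1 would have to be in {1,2,3,5,6,7,8,9} for the 16 across but in {4} for the 12 down — contradiction. So R1C1 = 9.
R2C1 = 12 − 9 = 3 completes the 12 down.
Given what's placed, R2C3 must be 8 to fit the 16 across and 14 down.
R1C3 = 14 − 8 = 6 completes the 14 down.
R2C2 = 16 − 15 = 1 completes the 16 across.
R1C2 = 28 − 20 = 8 completes the 28 across.

9 8 6 5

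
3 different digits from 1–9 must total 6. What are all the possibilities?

{1,2,3}

3 distinct digits from 1–9 sum between 6 and 24.
Only one set works: {1,2,3}.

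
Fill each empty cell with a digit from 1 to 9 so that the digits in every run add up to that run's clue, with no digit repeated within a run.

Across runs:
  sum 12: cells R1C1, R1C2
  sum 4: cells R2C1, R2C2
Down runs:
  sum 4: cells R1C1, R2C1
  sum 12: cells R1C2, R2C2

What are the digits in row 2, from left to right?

1, 3

4 in 2 cells must be {1,3}.
The 12 across and the 4 down share only 3, so R1C1 = 3.
R1C2 = 12 − 3 = 9 completes the 12 across.
R2C1 = 4 − 3 = 1 completes the 4 down.
R2C2 = 4 − 1 = 3 completes the 4 across.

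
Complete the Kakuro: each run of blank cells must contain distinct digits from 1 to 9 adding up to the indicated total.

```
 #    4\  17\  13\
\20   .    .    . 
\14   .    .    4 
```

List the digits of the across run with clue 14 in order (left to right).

1 9 4

4 in 2 cells must be {1,3}; 17 in 2 cells must be {8,9}.
Only 3 fits R1C1 under both its across sum 20 and down sum 4.
R1C3 = 13 − 4 = 9 completes the 13 down.
R2C1 = 4 − 3 = 1 completes the 4 down.
R2C2 = 14 − 5 = 9 completes the 14 across.
R1C2 = 20 − 12 = 8 completes the 20 across.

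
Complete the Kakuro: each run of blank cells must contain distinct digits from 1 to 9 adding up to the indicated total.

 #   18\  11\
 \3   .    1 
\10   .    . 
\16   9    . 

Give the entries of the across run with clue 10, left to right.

7, 3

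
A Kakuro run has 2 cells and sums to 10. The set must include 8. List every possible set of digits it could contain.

{2,8}

2 distinct digits from 1–9 sum between 3 and 17.
Keeping only sets containing 8.
Only one set works: {2,8}.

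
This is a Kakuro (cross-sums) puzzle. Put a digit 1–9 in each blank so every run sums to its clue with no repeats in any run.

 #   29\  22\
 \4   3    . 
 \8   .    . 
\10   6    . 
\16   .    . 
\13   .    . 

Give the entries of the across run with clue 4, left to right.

3 1

4 in 2 cells must be {1,3}; 16 in 2 cells must be {7,9}.
R1C2 = 4 − 3 = 1 completes the 4 across.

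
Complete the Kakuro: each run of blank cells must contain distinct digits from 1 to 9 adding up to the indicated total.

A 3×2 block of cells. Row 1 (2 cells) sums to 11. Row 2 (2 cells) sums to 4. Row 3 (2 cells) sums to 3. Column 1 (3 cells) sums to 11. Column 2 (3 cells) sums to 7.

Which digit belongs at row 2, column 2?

4 in 2 cells must be {1,3}; 3 in 2 cells must be {1,2}; 7 in 3 cells must be {1,2,4}.
The 4 across and the 7 down share only 1, so (2,2) = 1.
Given what's placed, (3,2) must be 2 to fit the 3 across and 7 down.
(1,2) = 7 − 3 = 4 completes the 7 down.
(2,1) = 4 − 1 = 3 completes the 4 across.
(3,1) = 3 − 2 = 1 completes the 3 across.
(1,1) = 11 − 4 = 7 completes the 11 across.

1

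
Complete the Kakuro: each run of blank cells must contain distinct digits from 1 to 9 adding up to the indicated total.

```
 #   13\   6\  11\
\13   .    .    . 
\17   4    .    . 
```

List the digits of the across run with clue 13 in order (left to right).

R1C1 = 13 − 4 = 9 completes the 13 down.
Given what's placed, R1C2 must be 1 to fit the 13 across and 6 down.
R1C3 = 13 − 10 = 3 completes the 13 across.
R2C2 = 6 − 1 = 5 completes the 6 down.
R2C3 = 17 − 9 = 8 completes the 17 across.

9 1 3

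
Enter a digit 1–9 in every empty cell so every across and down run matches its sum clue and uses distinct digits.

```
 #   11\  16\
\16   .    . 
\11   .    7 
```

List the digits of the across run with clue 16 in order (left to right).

16 in 2 cells must be {7,9}.
R1C2 = 16 − 7 = 9 completes the 16 down.
R2C1 = 11 − 7 = 4 completes the 11 across.
R1C1 = 16 − 9 = 7 completes the 16 across.

7 9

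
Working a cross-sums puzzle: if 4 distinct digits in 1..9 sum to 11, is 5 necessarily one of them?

The only way to make 11 from 4 distinct digits is {1,2,3,5}, which contains 5.

Yes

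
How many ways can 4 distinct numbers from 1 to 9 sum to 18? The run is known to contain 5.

5

4 distinct digits from 1–9 sum between 10 and 30.
Keeping only sets containing 5.
Enumerating: {1,3,5,9}, {1,4,5,8}, {2,3,5,8}, {2,4,5,7}, {3,4,5,6}.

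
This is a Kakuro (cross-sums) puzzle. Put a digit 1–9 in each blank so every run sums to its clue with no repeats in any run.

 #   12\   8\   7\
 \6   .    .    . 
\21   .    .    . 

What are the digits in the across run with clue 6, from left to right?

3 1 2

6 in 3 cells must be {1,2,3}.
The 6 across and the 12 down share only 3, so R1C1 = 3.
R2C1 = 12 − 3 = 9 completes the 12 down.
Nothing is forced directly, so branch on R2C2, whose candidates are 5 or 7. If R2C2 = 5: then R1C2 would have to be in {1,2} for the 6 across but in {3} for the 8 down — contradiction. So R2C2 = 7.
R1C2 = 8 − 7 = 1 completes the 8 down.
R1C3 = 6 − 4 = 2 completes the 6 across.
R2C3 = 21 − 16 = 5 completes the 21 across.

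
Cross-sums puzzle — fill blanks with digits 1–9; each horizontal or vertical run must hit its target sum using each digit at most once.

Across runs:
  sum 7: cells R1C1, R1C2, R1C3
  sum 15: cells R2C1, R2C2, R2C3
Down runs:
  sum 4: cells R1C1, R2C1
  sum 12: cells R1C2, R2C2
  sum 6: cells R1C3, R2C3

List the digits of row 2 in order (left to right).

7 in 3 cells must be {1,2,4}; 4 in 2 cells must be {1,3}.
The 7 across and the 4 down share only 1, so R1C1 = 1.
Given what's placed, R1C2 must be 4 to fit the 7 across and 12 down.
R1C3 = 7 − 5 = 2 completes the 7 across.
R2C1 = 4 − 1 = 3 completes the 4 down.
R2C2 = 12 − 4 = 8 completes the 12 down.
R2C3 = 15 − 11 = 4 completes the 15 across.

3, 8, 4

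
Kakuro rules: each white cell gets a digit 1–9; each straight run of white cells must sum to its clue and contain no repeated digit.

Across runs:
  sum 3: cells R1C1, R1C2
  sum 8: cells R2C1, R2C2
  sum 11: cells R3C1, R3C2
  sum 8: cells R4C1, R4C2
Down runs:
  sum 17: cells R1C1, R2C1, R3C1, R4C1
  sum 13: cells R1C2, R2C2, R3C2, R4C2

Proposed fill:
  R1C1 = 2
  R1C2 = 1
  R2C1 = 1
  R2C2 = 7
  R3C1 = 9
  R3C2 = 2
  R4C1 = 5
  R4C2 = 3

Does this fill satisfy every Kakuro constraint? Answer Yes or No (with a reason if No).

Yes

Across: 2+1=3; 1+7=8; 9+2=11; 5+3=8. Down: 2+1+9+5=17; 1+7+2+3=13. No digit repeats within any run.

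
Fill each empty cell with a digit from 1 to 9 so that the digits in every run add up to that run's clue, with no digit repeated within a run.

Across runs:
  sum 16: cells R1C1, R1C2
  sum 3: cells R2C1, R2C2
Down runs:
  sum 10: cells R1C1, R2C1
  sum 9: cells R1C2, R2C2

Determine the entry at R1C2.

7

16 in 2 cells must be {7,9}; 3 in 2 cells must be {1,2}.
The 16 across and the 9 down share only 7, so R1C2 = 7.
R2C2 = 9 − 7 = 2 completes the 9 down.
R1C1 = 16 − 7 = 9 completes the 16 across.
R2C1 = 3 − 2 = 1 completes the 3 across.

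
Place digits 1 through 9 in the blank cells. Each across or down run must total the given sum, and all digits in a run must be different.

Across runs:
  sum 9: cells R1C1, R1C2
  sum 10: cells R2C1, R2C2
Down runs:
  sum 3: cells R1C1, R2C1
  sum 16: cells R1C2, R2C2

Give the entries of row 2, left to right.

1, 9

3 in 2 cells must be {1,2}; 16 in 2 cells must be {7,9}.
The 9 across and the 16 down share only 7, so R1C2 = 7.
R2C2 = 16 − 7 = 9 completes the 16 down.
R1C1 = 9 − 7 = 2 completes the 9 across.
R2C1 = 10 − 9 = 1 completes the 10 across.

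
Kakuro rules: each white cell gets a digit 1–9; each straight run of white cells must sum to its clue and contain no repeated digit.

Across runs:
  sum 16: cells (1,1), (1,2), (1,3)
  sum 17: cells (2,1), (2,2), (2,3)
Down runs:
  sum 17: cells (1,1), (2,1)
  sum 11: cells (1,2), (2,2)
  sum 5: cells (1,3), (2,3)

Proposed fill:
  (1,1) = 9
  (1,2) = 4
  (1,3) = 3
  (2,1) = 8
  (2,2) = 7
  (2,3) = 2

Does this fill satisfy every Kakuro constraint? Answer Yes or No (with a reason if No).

Yes

Across: 9+4+3=16; 8+7+2=17. Down: 9+8=17; 4+7=11; 3+2=5. No digit repeats within any run.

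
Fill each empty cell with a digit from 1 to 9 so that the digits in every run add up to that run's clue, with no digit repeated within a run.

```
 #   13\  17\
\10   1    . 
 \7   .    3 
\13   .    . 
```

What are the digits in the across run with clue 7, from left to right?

4, 3

R1C2 = 10 − 1 = 9 completes the 10 across.
R2C1 = 7 − 3 = 4 completes the 7 across.
R3C1 = 13 − 5 = 8 completes the 13 down.
R3C2 = 13 − 8 = 5 completes the 13 across.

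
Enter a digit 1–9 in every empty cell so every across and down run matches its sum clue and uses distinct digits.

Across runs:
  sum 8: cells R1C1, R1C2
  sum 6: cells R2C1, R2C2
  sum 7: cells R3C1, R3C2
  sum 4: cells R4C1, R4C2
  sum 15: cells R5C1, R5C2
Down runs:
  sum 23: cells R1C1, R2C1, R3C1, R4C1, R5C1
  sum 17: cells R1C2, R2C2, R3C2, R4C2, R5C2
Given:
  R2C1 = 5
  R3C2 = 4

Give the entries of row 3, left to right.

3 4

4 in 2 cells must be {1,3}.
R2C2 = 6 − 5 = 1 completes the 6 across.
R3C1 = 7 − 4 = 3 completes the 7 across.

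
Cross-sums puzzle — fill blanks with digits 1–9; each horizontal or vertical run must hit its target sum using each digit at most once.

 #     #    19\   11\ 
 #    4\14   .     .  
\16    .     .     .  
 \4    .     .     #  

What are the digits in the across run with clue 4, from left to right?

4 in 2 cells must be {1,3}.
The 4 across and the 19 down share only 3, so R3C2 = 3.
R1C2 = 9: the only remaining digit allowed by both the 14 across and the 19 down.
R1C3 = 14 − 9 = 5 completes the 14 across.
R2C2 = 19 − 12 = 7 completes the 19 down.
R2C3 = 11 − 5 = 6 completes the 11 down.
R3C1 = 4 − 3 = 1 completes the 4 across.
R2C1 = 16 − 13 = 3 completes the 16 across.

1 3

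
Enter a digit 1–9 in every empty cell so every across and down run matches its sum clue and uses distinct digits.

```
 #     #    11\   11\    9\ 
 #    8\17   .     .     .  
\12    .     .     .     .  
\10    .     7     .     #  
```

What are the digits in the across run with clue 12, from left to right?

6 1 2 3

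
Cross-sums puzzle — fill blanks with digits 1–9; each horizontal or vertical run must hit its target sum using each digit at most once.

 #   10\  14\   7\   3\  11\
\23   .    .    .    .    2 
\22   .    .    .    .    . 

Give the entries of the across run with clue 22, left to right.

1 6 4 2 9

3 in 2 cells must be {1,2}.
Given what's placed, R1C4 must be 1 to fit the 23 across and 3 down.
R2C4 = 3 − 1 = 2 completes the 3 down.
R2C5 = 11 − 2 = 9 completes the 11 down.
Given what's placed, R2C2 must be 6 to fit the 22 across and 14 down.
R1C2 = 14 − 6 = 8 completes the 14 down.
Nothing is forced directly, so branch on R2C1, whose candidates are 1 or 4. If R2C1 = 4: then R1C1 would have to be in {3,5,7,9} for the 23 across but in {6} for the 10 down — contradiction. So R2C1 = 1.
R1C1 = 10 − 1 = 9 completes the 10 down.
R1C3 = 23 − 20 = 3 completes the 23 across.
R2C3 = 22 − 18 = 4 completes the 22 across.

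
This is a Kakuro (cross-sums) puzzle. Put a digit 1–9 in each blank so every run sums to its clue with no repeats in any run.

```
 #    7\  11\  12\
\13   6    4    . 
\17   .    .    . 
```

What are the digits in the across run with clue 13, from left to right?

R1C3 = 13 − 10 = 3 completes the 13 across.
R2C1 = 7 − 6 = 1 completes the 7 down.
R2C2 = 11 − 4 = 7 completes the 11 down.
R2C3 = 17 − 8 = 9 completes the 17 across.

6, 4, 3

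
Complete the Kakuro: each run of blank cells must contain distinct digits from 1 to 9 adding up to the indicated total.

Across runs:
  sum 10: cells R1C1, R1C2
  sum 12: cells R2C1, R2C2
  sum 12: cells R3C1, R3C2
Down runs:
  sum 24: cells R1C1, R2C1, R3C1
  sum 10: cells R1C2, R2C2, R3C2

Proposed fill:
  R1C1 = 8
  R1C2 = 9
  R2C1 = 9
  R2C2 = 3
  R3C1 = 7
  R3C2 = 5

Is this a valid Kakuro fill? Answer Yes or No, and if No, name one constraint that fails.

No — the down run R1C2–R3C2 sums to 17, not 10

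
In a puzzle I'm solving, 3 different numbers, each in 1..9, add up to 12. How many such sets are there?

3 distinct digits from 1–9 sum between 6 and 24.

7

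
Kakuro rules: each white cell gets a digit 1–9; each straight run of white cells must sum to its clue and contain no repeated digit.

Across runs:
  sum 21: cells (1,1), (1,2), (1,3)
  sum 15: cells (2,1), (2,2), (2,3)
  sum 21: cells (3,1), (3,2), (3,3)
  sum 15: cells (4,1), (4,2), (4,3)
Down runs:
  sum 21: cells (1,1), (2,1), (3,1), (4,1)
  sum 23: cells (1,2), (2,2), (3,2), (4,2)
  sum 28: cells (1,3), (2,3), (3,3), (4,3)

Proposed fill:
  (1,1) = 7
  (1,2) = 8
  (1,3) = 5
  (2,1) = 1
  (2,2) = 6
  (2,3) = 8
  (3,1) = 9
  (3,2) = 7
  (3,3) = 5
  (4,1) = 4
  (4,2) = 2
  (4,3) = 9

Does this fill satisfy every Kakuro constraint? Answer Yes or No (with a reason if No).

No — the down run (1,3)–(4,3) sums to 27, not 28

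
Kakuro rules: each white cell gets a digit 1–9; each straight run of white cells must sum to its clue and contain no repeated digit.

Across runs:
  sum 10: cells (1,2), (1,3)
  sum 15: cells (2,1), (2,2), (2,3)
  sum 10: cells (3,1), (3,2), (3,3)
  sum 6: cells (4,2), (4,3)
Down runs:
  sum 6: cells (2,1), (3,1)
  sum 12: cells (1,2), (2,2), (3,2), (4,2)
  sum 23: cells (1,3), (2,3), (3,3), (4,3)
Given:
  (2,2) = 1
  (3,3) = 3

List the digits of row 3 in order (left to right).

Given what's placed, (2,1) must be 5 to fit the 15 across and 6 down.
(2,3) = 15 − 6 = 9 completes the 15 across.
(3,1) = 6 − 5 = 1 completes the 6 down.
(3,2) = 10 − 4 = 6 completes the 10 across.
(4,2) = 2: the only remaining digit allowed by both the 6 across and the 12 down.
(4,3) = 6 − 2 = 4 completes the 6 across.
(1,2) = 12 − 9 = 3 completes the 12 down.
(1,3) = 10 − 3 = 7 completes the 10 across.

1 6 3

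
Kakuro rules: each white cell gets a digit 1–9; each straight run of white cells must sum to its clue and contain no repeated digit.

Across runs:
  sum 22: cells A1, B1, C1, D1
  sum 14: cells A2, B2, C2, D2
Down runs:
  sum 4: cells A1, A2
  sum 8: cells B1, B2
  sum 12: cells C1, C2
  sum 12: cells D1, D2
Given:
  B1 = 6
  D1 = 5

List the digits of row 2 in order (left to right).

4 in 2 cells must be {1,3}.
Given what's placed, A1 must be 3 to fit the 22 across and 4 down.
C1 = 22 − 14 = 8 completes the 22 across.
A2 = 4 − 3 = 1 completes the 4 down.
B2 = 8 − 6 = 2 completes the 8 down.
C2 = 12 − 8 = 4 completes the 12 down.
D2 = 14 − 7 = 7 completes the 14 across.

1 2 4 7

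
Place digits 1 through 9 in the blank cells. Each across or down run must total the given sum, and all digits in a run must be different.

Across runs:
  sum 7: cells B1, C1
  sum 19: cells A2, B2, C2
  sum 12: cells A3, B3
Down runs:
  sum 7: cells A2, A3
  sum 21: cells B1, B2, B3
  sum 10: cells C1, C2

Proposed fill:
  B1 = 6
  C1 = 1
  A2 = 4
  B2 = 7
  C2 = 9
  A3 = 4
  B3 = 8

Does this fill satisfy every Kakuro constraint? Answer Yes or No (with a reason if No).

No — the down run A2–A3 sums to 8, not 7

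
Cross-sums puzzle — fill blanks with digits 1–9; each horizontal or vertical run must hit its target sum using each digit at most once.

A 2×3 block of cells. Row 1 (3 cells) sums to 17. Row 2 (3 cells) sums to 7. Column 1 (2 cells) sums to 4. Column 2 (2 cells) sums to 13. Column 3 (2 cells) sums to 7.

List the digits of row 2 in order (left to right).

1 4 2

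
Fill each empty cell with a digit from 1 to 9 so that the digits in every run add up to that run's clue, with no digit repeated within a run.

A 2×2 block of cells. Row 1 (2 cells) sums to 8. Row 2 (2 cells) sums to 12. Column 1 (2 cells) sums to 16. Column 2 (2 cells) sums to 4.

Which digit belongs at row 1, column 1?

16 in 2 cells must be {7,9}; 4 in 2 cells must be {1,3}.
The 8 across and the 16 down share only 7, so (1,1) = 7.
(1,2) = 8 − 7 = 1 completes the 8 across.
(2,1) = 16 − 7 = 9 completes the 16 down.
(2,2) = 12 − 9 = 3 completes the 12 across.

7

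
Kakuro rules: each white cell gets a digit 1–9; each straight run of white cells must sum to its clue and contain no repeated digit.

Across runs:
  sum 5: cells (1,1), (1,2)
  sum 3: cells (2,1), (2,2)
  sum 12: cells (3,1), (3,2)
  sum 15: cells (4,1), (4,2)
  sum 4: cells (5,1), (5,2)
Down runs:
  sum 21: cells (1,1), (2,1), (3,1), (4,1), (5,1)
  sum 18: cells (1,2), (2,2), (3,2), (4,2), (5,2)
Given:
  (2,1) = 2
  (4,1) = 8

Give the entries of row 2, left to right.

3 in 2 cells must be {1,2}; 4 in 2 cells must be {1,3}.
(2,2) = 3 − 2 = 1 completes the 3 across.

2, 1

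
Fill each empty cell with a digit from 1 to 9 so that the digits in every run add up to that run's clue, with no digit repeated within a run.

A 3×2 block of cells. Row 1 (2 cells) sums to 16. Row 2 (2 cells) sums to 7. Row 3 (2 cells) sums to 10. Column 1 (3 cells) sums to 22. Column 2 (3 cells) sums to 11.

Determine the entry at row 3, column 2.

3

16 in 2 cells must be {7,9}.
The 16 across and the 11 down share only 7, so (1,2) = 7.
(1,1) = 16 − 7 = 9 completes the 16 across.
Nothing is forced directly, so branch on (2,1), whose candidates are 5 or 6. If (2,1) = 5: then (2,2) would have to be in {2} for the 7 across but in {1,3} for the 11 down — contradiction. So (2,1) = 6.
(2,2) = 7 − 6 = 1 completes the 7 across.
(3,1) = 22 − 15 = 7 completes the 22 down.
(3,2) = 10 − 7 = 3 completes the 10 across.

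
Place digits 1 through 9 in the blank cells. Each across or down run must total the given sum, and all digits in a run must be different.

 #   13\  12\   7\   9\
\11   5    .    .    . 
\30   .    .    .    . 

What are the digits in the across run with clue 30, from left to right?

8, 9, 6, 7

11 in 4 cells must be {1,2,3,5}; 30 in 4 cells must be {6,7,8,9}.
R1C2 = 3: the only remaining digit allowed by both the 11 across and the 12 down.
R2C1 = 13 − 5 = 8 completes the 13 down.
R2C2 = 12 − 3 = 9 completes the 12 down.
R2C3 = 6: the only remaining digit allowed by both the 30 across and the 7 down.
R2C4 = 30 − 23 = 7 completes the 30 across.
R1C3 = 7 − 6 = 1 completes the 7 down.
R1C4 = 11 − 9 = 2 completes the 11 across.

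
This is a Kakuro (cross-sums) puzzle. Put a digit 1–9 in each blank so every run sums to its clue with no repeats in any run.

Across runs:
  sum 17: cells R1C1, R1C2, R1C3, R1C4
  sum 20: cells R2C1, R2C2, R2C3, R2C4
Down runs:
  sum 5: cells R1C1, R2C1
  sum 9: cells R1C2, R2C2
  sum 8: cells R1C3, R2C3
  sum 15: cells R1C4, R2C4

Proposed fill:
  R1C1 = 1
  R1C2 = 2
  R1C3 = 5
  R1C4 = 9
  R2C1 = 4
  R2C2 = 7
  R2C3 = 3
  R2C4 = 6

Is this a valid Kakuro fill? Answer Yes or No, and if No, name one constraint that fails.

Yes

Across: 1+2+5+9=17; 4+7+3+6=20. Down: 1+4=5; 2+7=9; 5+3=8; 9+6=15. No digit repeats within any run.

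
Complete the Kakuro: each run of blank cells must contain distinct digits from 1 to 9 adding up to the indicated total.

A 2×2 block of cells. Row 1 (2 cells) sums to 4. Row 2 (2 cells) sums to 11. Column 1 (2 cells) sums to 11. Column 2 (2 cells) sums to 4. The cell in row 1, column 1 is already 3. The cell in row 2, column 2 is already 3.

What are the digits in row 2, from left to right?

8 3

4 in 2 cells must be {1,3}.
(1,2) = 4 − 3 = 1 completes the 4 across.
(2,1) = 11 − 3 = 8 completes the 11 across.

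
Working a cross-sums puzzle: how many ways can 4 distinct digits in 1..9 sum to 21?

4 distinct digits from 1–9 sum between 10 and 30.

11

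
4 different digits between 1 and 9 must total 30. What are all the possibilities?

{6,7,8,9}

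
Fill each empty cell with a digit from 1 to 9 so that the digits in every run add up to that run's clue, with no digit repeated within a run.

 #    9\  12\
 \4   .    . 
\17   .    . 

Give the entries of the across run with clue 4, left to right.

1 3

4 in 2 cells must be {1,3}; 17 in 2 cells must be {8,9}.
The 4 across and the 12 down share only 3, so R1C2 = 3.
The 17 across and the 9 down share only 8, so R2C1 = 8.
R2C2 = 17 − 8 = 9 completes the 17 across.
R1C1 = 4 − 3 = 1 completes the 4 across.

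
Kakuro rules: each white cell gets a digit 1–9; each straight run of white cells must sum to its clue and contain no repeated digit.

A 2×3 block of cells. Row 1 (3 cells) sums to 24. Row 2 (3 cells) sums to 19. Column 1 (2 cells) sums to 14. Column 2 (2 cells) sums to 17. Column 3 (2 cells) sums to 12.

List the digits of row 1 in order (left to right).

24 in 3 cells must be {7,8,9}; 17 in 2 cells must be {8,9}.
Nothing is forced directly, so branch on (1,1), whose candidates are 8 or 9. If (1,1) = 9: that forces (1,2) = 8, (1,3) = 7, (2,1) = 5, after which (2,2) would have to be in {6,8} for the 19 across but in {9} for the 17 down — contradiction. So (1,1) = 8.
Given what's placed, (1,2) must be 9 to fit the 24 across and 17 down.
(1,3) = 24 − 17 = 7 completes the 24 across.
(2,1) = 14 − 8 = 6 completes the 14 down.
(2,2) = 17 − 9 = 8 completes the 17 down.
(2,3) = 19 − 14 = 5 completes the 19 across.

8 9 7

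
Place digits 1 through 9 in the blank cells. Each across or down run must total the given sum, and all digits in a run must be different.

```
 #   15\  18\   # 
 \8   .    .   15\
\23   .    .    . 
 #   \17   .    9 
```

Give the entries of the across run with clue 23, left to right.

8, 9, 6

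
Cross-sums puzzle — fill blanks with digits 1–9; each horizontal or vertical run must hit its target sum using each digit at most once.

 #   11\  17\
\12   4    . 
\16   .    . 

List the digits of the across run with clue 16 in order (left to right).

7 9

16 in 2 cells must be {7,9}; 17 in 2 cells must be {8,9}.
R1C2 = 12 − 4 = 8 completes the 12 across.
R2C1 = 11 − 4 = 7 completes the 11 down.
R2C2 = 16 − 7 = 9 completes the 16 across.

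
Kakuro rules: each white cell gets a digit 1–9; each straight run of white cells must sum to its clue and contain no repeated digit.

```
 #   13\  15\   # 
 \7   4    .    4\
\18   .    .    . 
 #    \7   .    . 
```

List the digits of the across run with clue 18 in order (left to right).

4 in 2 cells must be {1,3}.
R1C2 = 7 − 4 = 3 completes the 7 across.
R2C1 = 13 − 4 = 9 completes the 13 down.
Nothing is forced directly, so branch on R2C3, whose candidates are 1 or 3. If R2C3 = 3: then R2C2 would have to be in {6} for the 18 across but in {4,5,7,8} for the 15 down — contradiction. So R2C3 = 1.
R2C2 = 18 − 10 = 8 completes the 18 across.
R3C2 = 15 − 11 = 4 completes the 15 down.
R3C3 = 7 − 4 = 3 completes the 7 across.

9 8 1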